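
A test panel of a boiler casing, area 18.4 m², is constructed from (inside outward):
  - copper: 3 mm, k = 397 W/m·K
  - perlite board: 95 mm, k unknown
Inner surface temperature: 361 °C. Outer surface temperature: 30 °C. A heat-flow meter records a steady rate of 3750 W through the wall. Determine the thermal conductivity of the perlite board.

k ≈ 0.0585 W/(m·K)

Using the resistance-network approach (series):
R_copper = L/(kA) = 0.003/(397×18.4) = 4.107×10^-7 K/W
Sum of known resistances R_other = 4.107×10^-7 K/W
Total R = ΔT/Q = 331/3750 = 0.08827 K/W
R_perlite board = R_total − R_other = 0.08827 K/W
k = L/(R·A) = 0.095/(0.08827×18.4)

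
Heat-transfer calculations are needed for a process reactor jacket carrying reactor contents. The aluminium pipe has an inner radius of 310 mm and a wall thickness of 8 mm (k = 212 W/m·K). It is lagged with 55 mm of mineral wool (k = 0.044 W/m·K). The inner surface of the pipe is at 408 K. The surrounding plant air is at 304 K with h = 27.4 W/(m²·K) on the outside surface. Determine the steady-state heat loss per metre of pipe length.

q′ ≈ 175 W/m

Radial resistances (cylindrical: R_cond = ln(r_o/r_i)/(2πkL), R_conv = 1/(h·2πrL)):
R_aluminium pipe wall = ln(318/310)/(2π×212×1) = 1.913×10^-5 K/W
R_mineral wool = ln(373/318)/(2π×0.044×1) = 0.577 K/W
R_outer film = 1/(h_o·2πr_oL) = 1/(27.4×2π×0.373×1) = 0.01557 K/W
R_total = 0.5926 K/W
Q = ΔT/R_total = 104/0.5926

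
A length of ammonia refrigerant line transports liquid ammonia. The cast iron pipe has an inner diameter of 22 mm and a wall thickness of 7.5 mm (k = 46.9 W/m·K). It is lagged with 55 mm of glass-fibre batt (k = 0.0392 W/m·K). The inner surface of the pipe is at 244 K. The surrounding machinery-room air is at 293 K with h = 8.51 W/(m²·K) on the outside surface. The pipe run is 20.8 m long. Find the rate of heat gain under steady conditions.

Cylindrical conduction, so R = ln(r₂/r₁)/(2πkL) per layer, in series:
R_cast iron pipe wall = ln(18.5/11)/(2π×46.9×20.8) = 8.482×10^-5 K/W
R_glass-fibre batt = ln(73.5/18.5)/(2π×0.0392×20.8) = 0.2693 K/W
R_outer film = 1/(h_o·2πr_oL) = 1/(8.51×2π×0.0735×20.8) = 0.01223 K/W
R_total = 0.2816 K/W
Q = ΔT/R_total = 49/0.2816

Q ≈ 174 W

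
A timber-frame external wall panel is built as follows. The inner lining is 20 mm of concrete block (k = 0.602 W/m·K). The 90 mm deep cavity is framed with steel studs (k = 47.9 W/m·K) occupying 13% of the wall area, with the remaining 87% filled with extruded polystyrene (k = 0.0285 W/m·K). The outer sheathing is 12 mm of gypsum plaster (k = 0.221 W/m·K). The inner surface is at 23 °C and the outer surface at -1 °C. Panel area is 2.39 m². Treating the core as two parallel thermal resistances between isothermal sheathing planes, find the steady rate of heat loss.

Sheathing layers in series; stud and cavity paths in parallel between them.
R_inner = 0.02/(0.602×2.39) = 0.0139 K/W
R_stud  = 0.09/(47.9×0.13×2.39) = 0.006047 K/W
R_cav   = 0.09/(0.0285×0.87×2.39) = 1.519 K/W
1/R_core = 1/R_stud + 1/R_cav → R_core = 0.006023 K/W
R_outer = 0.012/(0.221×2.39) = 0.02272 K/W
R_total = 0.04264 K/W
Q = ΔT/R_total = 24/0.04264

Q ≈ 563 W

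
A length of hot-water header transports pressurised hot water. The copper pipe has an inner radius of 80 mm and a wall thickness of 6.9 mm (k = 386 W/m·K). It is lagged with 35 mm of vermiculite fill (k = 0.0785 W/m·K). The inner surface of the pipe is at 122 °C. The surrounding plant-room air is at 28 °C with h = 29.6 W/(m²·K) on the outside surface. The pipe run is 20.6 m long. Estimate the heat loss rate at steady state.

Q ≈ 2650 W

Radial resistances (cylindrical: R_cond = ln(r_o/r_i)/(2πkL), R_conv = 1/(h·2πrL)):
R_copper pipe wall = ln(86.9/80)/(2π×386×20.6) = 1.656×10^-6 K/W
R_vermiculite fill = ln(121.9/86.9)/(2π×0.0785×20.6) = 0.03331 K/W
R_outer film = 1/(h_o·2πr_oL) = 1/(29.6×2π×0.1219×20.6) = 0.002141 K/W
R_total = 0.03545 K/W
Q = ΔT/R_total = 94/0.03545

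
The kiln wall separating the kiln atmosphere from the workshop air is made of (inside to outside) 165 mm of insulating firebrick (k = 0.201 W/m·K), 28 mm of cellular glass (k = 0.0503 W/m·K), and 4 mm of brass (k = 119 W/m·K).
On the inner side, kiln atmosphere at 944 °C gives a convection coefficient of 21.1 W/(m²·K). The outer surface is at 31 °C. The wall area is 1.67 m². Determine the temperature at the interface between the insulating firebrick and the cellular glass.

T ≈ 388 °C

Treating each layer as a thermal resistance in series:
R_inner film = 1/(h_i·A) = 1/(21.1×1.67) = 0.02838 K/W
R_insulating firebrick = L/(kA) = 0.165/(0.201×1.67) = 0.4916 K/W
R_cellular glass = L/(kA) = 0.028/(0.0503×1.67) = 0.3333 K/W
R_brass = L/(kA) = 0.004/(119×1.67) = 2.013×10^-5 K/W
R_total = 0.8533 K/W;  Q = ΔT/R_total = 913/0.8533 = 1070 W
T_interface = T_inner − Q·ΣR(inner→interface) = 944 − 1070×0.5199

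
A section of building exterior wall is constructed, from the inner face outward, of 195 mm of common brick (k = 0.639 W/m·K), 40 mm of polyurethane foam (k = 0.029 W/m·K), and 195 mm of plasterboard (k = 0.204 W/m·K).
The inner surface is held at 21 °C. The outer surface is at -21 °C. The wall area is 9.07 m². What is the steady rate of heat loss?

Q ≈ 144 W

Thermal resistances in series:
R_common brick = L/(kA) = 0.195/(0.639×9.07) = 0.03365 K/W
R_polyurethane foam = L/(kA) = 0.04/(0.029×9.07) = 0.1521 K/W
R_plasterboard = L/(kA) = 0.195/(0.204×9.07) = 0.1054 K/W
R_total = 0.2911 K/W
Q = ΔT / R_total = 42 / 0.2911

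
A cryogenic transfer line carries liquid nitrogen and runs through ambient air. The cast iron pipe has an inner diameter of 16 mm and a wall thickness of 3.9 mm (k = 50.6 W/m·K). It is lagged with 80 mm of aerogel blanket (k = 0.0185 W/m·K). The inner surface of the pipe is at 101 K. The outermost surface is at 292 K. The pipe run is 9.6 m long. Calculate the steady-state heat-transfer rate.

Q ≈ 104 W

Cylindrical conduction, so R = ln(r₂/r₁)/(2πkL) per layer, in series:
R_cast iron pipe wall = ln(11.9/8)/(2π×50.6×9.6) = 1.301×10^-4 K/W
R_aerogel blanket = ln(91.9/11.9)/(2π×0.0185×9.6) = 1.832 K/W
R_total = 1.832 K/W
Q = ΔT/R_total = 191/1.832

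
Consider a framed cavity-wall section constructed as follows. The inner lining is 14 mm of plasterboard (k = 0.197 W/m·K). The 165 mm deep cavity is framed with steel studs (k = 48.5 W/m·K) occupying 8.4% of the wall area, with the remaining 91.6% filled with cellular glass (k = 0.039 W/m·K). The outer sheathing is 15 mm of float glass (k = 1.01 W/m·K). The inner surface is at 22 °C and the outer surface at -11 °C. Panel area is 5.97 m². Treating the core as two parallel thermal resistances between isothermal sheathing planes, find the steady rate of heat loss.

Q ≈ 1560 W

Sheathing layers in series; stud and cavity paths in parallel between them.
R_inner = 0.014/(0.197×5.97) = 0.0119 K/W
R_stud  = 0.165/(48.5×0.084×5.97) = 0.006784 K/W
R_cav   = 0.165/(0.039×0.916×5.97) = 0.7737 K/W
1/R_core = 1/R_stud + 1/R_cav → R_core = 0.006725 K/W
R_outer = 0.015/(1.01×5.97) = 0.002488 K/W
R_total = 0.02112 K/W
Q = ΔT/R_total = 33/0.02112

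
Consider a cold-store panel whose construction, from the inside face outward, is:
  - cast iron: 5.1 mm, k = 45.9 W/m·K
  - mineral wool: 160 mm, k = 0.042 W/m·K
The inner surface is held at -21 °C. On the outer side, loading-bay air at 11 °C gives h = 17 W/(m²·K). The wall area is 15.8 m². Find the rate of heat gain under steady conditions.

Thermal resistances in series:
R_cast iron = L/(kA) = 0.0051/(45.9×15.8) = 7.032×10^-6 K/W
R_mineral wool = L/(kA) = 0.16/(0.042×15.8) = 0.2411 K/W
R_outer film = 1/(h_o·A) = 1/(17×15.8) = 0.003723 K/W
R_total = 0.2448 K/W
Q = ΔT / R_total = 32 / 0.2448

Q ≈ 131 W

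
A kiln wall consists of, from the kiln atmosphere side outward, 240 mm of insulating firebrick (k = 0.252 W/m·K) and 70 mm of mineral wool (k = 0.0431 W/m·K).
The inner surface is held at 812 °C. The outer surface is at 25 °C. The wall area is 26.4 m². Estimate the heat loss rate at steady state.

Treating each layer as a thermal resistance in series:
R_insulating firebrick = L/(kA) = 0.24/(0.252×26.4) = 0.03608 K/W
R_mineral wool = L/(kA) = 0.07/(0.0431×26.4) = 0.06152 K/W
R_total = 0.0976 K/W
Q = ΔT / R_total = 787 / 0.0976

Q ≈ 8060 W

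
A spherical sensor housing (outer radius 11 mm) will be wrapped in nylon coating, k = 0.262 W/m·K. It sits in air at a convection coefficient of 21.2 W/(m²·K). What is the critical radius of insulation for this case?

For a sphere r_cr = 2k/h = 2×0.262/21.2
r_cr = 24.7 mm; since the bare radius (11 mm) is below r_cr, adding a thin layer of insulation will *increase* heat loss.

r_cr ≈ 24.7 mm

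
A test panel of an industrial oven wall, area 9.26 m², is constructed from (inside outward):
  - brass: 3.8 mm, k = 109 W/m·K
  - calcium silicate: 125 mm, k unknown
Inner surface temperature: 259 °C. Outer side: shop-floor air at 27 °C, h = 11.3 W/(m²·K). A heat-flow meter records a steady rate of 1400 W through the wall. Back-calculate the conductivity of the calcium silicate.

Thermal resistances in series:
R_brass = L/(kA) = 0.0038/(109×9.26) = 3.765×10^-6 K/W
R_outer film = 1/(h_o·A) = 1/(11.3×9.26) = 0.009557 K/W
Sum of known resistances R_other = 0.009561 K/W
Total R = ΔT/Q = 232/1400 = 0.1657 K/W
R_calcium silicate = R_total − R_other = 0.1562 K/W
k = L/(R·A) = 0.125/(0.1562×9.26)

k ≈ 0.0864 W/(m·K)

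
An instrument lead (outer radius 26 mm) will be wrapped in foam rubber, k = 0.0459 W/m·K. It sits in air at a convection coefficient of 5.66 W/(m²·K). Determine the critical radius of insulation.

For a cylinder r_cr = k/h = 0.0459/5.66
r_cr = 8.11 mm; since the bare radius (26 mm) is above r_cr, any added insulation will reduce heat loss.

r_cr ≈ 8.11 mm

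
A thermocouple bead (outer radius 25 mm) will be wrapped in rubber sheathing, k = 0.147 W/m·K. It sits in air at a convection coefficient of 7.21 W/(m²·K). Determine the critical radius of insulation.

r_cr ≈ 40.8 mm

For a sphere r_cr = 2k/h = 2×0.147/7.21
r_cr = 40.8 mm; since the bare radius (25 mm) is below r_cr, adding a thin layer of insulation will *increase* heat loss.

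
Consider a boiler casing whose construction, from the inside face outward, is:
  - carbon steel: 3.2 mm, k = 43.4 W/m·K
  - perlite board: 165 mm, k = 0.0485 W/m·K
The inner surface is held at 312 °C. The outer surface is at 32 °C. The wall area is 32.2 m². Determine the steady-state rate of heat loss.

Using the resistance-network approach (series):
R_carbon steel = L/(kA) = 0.0032/(43.4×32.2) = 2.29×10^-6 K/W
R_perlite board = L/(kA) = 0.165/(0.0485×32.2) = 0.1057 K/W
R_total = 0.1057 K/W
Q = ΔT / R_total = 280 / 0.1057

Q ≈ 2650 W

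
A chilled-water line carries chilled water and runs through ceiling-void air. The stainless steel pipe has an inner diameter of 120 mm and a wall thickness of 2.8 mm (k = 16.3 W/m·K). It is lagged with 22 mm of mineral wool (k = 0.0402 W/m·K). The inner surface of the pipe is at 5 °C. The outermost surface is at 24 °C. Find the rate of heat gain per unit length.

q′ ≈ 16 W/m

Radial resistances (cylindrical: R_cond = ln(r_o/r_i)/(2πkL), R_conv = 1/(h·2πrL)):
R_stainless steel pipe wall = ln(62.8/60)/(2π×16.3×1) = 4.453×10^-4 K/W
R_mineral wool = ln(84.8/62.8)/(2π×0.0402×1) = 1.189 K/W
R_total = 1.19 K/W
Q = ΔT/R_total = 19/1.19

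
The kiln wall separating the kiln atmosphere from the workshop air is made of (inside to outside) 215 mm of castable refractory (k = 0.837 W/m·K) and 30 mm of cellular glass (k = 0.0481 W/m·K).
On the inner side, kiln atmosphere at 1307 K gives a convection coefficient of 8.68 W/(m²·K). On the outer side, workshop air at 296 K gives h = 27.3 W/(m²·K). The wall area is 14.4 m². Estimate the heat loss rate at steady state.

Q ≈ 14100 W

Using the resistance-network approach (series):
R_inner film = 1/(h_i·A) = 1/(8.68×14.4) = 0.008001 K/W
R_castable refractory = L/(kA) = 0.215/(0.837×14.4) = 0.01784 K/W
R_cellular glass = L/(kA) = 0.03/(0.0481×14.4) = 0.04331 K/W
R_outer film = 1/(h_o·A) = 1/(27.3×14.4) = 0.002544 K/W
R_total = 0.07169 K/W
Q = ΔT / R_total = 1011 / 0.07169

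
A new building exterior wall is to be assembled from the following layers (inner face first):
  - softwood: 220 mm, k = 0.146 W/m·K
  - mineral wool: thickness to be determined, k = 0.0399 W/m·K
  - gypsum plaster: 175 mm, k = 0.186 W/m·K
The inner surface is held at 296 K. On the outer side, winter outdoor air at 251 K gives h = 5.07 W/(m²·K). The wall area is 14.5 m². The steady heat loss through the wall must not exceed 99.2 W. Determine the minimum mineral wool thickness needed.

Model the wall as resistances in series:
R_softwood = L/(kA) = 0.22/(0.146×14.5) = 0.1039 K/W
R_gypsum plaster = L/(kA) = 0.175/(0.186×14.5) = 0.06489 K/W
R_outer film = 1/(h_o·A) = 1/(5.07×14.5) = 0.0136 K/W
Sum of the known resistances R_other = 0.1824 K/W
Required total resistance R_tot = ΔT/Q_allow = 45/99.2 = 0.4536 K/W
R_mineral wool = R_tot − R_other = 0.2712 K/W
L = R·k·A = 0.2712×0.0399×14.5

L ≈ 157 mm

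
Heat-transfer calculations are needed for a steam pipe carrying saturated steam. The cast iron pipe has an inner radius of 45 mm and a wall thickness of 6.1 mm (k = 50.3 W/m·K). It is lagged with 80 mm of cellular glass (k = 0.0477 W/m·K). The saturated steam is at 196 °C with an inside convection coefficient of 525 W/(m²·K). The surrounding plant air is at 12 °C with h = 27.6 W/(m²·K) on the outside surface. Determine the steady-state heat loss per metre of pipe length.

q′ ≈ 57.6 W/m

Cylindrical conduction, so R = ln(r₂/r₁)/(2πkL) per layer, in series:
R_inner film = 1/(h_i·2πr₁L) = 1/(525×2π×0.045×1) = 0.006737 K/W
R_cast iron pipe wall = ln(51.1/45)/(2π×50.3×1) = 4.022×10^-4 K/W
R_cellular glass = ln(131.1/51.1)/(2π×0.0477×1) = 3.144 K/W
R_outer film = 1/(h_o·2πr_oL) = 1/(27.6×2π×0.1311×1) = 0.04399 K/W
R_total = 3.195 K/W
Q = ΔT/R_total = 184/3.195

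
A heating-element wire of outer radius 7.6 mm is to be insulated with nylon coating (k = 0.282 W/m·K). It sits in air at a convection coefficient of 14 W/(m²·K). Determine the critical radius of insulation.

r_cr ≈ 20.1 mm

For a cylinder r_cr = k/h = 0.282/14
r_cr = 20.1 mm; since the bare radius (7.6 mm) is below r_cr, adding a thin layer of insulation will *increase* heat loss.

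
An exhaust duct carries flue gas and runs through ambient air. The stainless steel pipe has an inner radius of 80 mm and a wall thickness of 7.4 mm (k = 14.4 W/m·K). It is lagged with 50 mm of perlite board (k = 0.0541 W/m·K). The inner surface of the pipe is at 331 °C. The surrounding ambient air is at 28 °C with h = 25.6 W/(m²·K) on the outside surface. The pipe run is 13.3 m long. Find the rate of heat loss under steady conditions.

Radial resistances (cylindrical: R_cond = ln(r_o/r_i)/(2πkL), R_conv = 1/(h·2πrL)):
R_stainless steel pipe wall = ln(87.4/80)/(2π×14.4×13.3) = 7.352×10^-5 K/W
R_perlite board = ln(137.4/87.4)/(2π×0.0541×13.3) = 0.1001 K/W
R_outer film = 1/(h_o·2πr_oL) = 1/(25.6×2π×0.1374×13.3) = 0.003402 K/W
R_total = 0.1035 K/W
Q = ΔT/R_total = 303/0.1035

Q ≈ 2930 W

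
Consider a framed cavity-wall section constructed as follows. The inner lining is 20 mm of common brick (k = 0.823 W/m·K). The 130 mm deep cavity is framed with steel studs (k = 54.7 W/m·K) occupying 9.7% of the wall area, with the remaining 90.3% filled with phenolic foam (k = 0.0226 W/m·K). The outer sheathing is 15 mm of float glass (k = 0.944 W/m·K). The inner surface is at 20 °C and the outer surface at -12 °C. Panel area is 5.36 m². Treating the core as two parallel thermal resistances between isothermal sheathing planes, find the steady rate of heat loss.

Sheathing layers in series; stud and cavity paths in parallel between them.
R_inner = 0.02/(0.823×5.36) = 0.004534 K/W
R_stud  = 0.13/(54.7×0.097×5.36) = 0.004571 K/W
R_cav   = 0.13/(0.0226×0.903×5.36) = 1.188 K/W
1/R_core = 1/R_stud + 1/R_cav → R_core = 0.004554 K/W
R_outer = 0.015/(0.944×5.36) = 0.002965 K/W
R_total = 0.01205 K/W
Q = ΔT/R_total = 32/0.01205

Q ≈ 2660 W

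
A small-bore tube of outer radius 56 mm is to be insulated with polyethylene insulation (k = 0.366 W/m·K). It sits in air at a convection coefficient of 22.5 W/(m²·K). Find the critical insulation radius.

r_cr ≈ 16.3 mm

For a cylinder r_cr = k/h = 0.366/22.5
r_cr = 16.3 mm; since the bare radius (56 mm) is above r_cr, any added insulation will reduce heat loss.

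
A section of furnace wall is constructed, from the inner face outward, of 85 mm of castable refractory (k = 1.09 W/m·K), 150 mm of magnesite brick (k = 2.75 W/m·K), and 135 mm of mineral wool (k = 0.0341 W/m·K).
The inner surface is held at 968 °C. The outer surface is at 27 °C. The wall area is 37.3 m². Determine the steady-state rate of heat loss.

Using the resistance-network approach (series):
R_castable refractory = L/(kA) = 0.085/(1.09×37.3) = 0.002091 K/W
R_magnesite brick = L/(kA) = 0.15/(2.75×37.3) = 0.001462 K/W
R_mineral wool = L/(kA) = 0.135/(0.0341×37.3) = 0.1061 K/W
R_total = 0.1097 K/W
Q = ΔT / R_total = 941 / 0.1097

Q ≈ 8580 W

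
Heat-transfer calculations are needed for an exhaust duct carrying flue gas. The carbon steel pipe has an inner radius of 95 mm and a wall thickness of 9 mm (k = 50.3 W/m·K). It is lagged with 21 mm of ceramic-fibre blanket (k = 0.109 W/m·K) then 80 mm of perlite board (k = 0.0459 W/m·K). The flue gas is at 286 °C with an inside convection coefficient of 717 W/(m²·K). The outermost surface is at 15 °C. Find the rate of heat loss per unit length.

Treating each annulus and film as a series resistance:
R_inner film = 1/(h_i·2πr₁L) = 1/(717×2π×0.095×1) = 0.002337 K/W
R_carbon steel pipe wall = ln(104/95)/(2π×50.3×1) = 2.864×10^-4 K/W
R_ceramic-fibre blanket = ln(125/104)/(2π×0.109×1) = 0.2686 K/W
R_perlite board = ln(205/125)/(2π×0.0459×1) = 1.715 K/W
R_total = 1.986 K/W
Q = ΔT/R_total = 271/1.986

q′ ≈ 136 W/m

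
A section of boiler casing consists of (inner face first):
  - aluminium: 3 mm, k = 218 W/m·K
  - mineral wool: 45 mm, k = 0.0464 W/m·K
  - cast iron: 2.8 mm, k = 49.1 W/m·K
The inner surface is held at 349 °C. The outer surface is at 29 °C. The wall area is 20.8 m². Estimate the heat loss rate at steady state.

Q ≈ 6860 W

Using the resistance-network approach (series):
R_aluminium = L/(kA) = 0.003/(218×20.8) = 6.616×10^-7 K/W
R_mineral wool = L/(kA) = 0.045/(0.0464×20.8) = 0.04663 K/W
R_cast iron = L/(kA) = 0.0028/(49.1×20.8) = 2.742×10^-6 K/W
R_total = 0.04663 K/W
Q = ΔT / R_total = 320 / 0.04663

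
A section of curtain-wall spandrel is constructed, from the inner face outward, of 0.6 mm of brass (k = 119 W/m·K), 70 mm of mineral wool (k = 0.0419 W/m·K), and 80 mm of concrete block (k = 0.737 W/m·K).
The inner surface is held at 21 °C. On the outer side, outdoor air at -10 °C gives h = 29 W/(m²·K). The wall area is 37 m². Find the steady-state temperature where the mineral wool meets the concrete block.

Treating each layer as a thermal resistance in series:
R_brass = L/(kA) = 0.0006/(119×37) = 1.363×10^-7 K/W
R_mineral wool = L/(kA) = 0.07/(0.0419×37) = 0.04515 K/W
R_concrete block = L/(kA) = 0.08/(0.737×37) = 0.002934 K/W
R_outer film = 1/(h_o·A) = 1/(29×37) = 9.32×10^-4 K/W
R_total = 0.04902 K/W;  Q = ΔT/R_total = 31/0.04902 = 632.4 W
T_interface = T_inner − Q·ΣR(inner→interface) = 21 − 632×0.04515

T ≈ -7.56 °C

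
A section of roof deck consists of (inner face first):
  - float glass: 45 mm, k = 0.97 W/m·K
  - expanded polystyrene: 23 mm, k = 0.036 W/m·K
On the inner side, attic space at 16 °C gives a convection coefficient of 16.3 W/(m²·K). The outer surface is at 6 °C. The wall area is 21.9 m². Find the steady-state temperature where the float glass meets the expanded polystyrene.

T ≈ 14.6 °C

Series thermal resistances:
R_inner film = 1/(h_i·A) = 1/(16.3×21.9) = 0.002801 K/W
R_float glass = L/(kA) = 0.045/(0.97×21.9) = 0.002118 K/W
R_expanded polystyrene = L/(kA) = 0.023/(0.036×21.9) = 0.02917 K/W
R_total = 0.03409 K/W;  Q = ΔT/R_total = 10/0.03409 = 293.3 W
T_interface = T_inner − Q·ΣR(inner→interface) = 16 − 293×0.00492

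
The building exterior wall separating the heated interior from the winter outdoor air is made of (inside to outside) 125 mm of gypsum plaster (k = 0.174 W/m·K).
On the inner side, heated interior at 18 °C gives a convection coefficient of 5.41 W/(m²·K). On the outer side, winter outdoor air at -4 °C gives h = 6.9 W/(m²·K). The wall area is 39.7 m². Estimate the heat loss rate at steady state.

Treating each layer as a thermal resistance in series:
R_inner film = 1/(h_i·A) = 1/(5.41×39.7) = 0.004656 K/W
R_gypsum plaster = L/(kA) = 0.125/(0.174×39.7) = 0.0181 K/W
R_outer film = 1/(h_o·A) = 1/(6.9×39.7) = 0.003651 K/W
R_total = 0.0264 K/W
Q = ΔT / R_total = 22 / 0.0264

Q ≈ 833 W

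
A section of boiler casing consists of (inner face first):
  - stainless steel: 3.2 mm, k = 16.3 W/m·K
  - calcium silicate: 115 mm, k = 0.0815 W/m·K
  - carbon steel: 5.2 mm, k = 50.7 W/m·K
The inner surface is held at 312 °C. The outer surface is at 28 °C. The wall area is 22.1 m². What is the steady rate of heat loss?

Treating each layer as a thermal resistance in series:
R_stainless steel = L/(kA) = 0.0032/(16.3×22.1) = 8.883×10^-6 K/W
R_calcium silicate = L/(kA) = 0.115/(0.0815×22.1) = 0.06385 K/W
R_carbon steel = L/(kA) = 0.0052/(50.7×22.1) = 4.641×10^-6 K/W
R_total = 0.06386 K/W
Q = ΔT / R_total = 284 / 0.06386

Q ≈ 4450 W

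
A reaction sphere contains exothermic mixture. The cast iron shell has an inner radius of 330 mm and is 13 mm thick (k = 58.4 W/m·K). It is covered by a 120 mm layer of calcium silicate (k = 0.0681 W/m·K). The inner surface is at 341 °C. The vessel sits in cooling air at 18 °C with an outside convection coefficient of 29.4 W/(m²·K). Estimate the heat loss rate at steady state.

Radial (spherical) resistances in series:
R_cast iron shell = (1/0.33 − 1/0.343)/(4π×58.4) = 1.565×10^-4 K/W
R_calcium silicate = (1/0.343 − 1/0.463)/(4π×0.0681) = 0.883 K/W
R_outer film = 1/(h·4πr_o²) = 1/(29.4×4π×0.463²) = 0.01263 K/W
R_total = 0.8958 K/W
Q = ΔT/R_total = 323/0.8958

Q ≈ 361 W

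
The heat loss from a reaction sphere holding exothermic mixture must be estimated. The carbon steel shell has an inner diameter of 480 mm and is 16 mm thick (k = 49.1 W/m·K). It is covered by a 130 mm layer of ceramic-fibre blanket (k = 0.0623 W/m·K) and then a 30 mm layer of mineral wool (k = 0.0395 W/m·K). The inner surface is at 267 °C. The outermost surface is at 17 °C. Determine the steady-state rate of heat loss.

Q ≈ 122 W

For a spherical shell R = (1/r₁ − 1/r₂)/(4πk); film R = 1/(h·4πr²). In series:
R_carbon steel shell = (1/0.24 − 1/0.256)/(4π×49.1) = 4.221×10^-4 K/W
R_ceramic-fibre blanket = (1/0.256 − 1/0.386)/(4π×0.0623) = 1.68 K/W
R_mineral wool = (1/0.386 − 1/0.416)/(4π×0.0395) = 0.3764 K/W
R_total = 2.057 K/W
Q = ΔT/R_total = 250/2.057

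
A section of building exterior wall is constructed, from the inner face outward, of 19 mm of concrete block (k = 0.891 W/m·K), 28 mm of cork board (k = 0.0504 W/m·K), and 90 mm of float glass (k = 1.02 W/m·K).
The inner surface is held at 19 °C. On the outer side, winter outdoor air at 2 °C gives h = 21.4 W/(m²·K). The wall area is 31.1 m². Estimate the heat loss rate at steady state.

Thermal resistances in series:
R_concrete block = L/(kA) = 0.019/(0.891×31.1) = 6.857×10^-4 K/W
R_cork board = L/(kA) = 0.028/(0.0504×31.1) = 0.01786 K/W
R_float glass = L/(kA) = 0.09/(1.02×31.1) = 0.002837 K/W
R_outer film = 1/(h_o·A) = 1/(21.4×31.1) = 0.001503 K/W
R_total = 0.02289 K/W
Q = ΔT / R_total = 17 / 0.02289

Q ≈ 743 W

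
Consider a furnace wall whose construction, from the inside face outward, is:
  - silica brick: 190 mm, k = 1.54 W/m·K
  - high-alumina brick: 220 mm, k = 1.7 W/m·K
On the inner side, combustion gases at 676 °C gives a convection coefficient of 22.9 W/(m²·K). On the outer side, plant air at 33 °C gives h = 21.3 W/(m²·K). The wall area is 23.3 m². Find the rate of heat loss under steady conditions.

Treating each layer as a thermal resistance in series:
R_inner film = 1/(h_i·A) = 1/(22.9×23.3) = 0.001874 K/W
R_silica brick = L/(kA) = 0.19/(1.54×23.3) = 0.005295 K/W
R_high-alumina brick = L/(kA) = 0.22/(1.7×23.3) = 0.005554 K/W
R_outer film = 1/(h_o·A) = 1/(21.3×23.3) = 0.002015 K/W
R_total = 0.01474 K/W
Q = ΔT / R_total = 643 / 0.01474

Q ≈ 43600 W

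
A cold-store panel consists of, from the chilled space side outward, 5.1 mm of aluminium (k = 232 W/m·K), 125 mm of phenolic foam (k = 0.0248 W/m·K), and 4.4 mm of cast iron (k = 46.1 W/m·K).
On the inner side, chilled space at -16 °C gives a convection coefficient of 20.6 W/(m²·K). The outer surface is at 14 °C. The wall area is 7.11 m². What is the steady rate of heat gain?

Q ≈ 41.9 W

Series thermal resistances:
R_inner film = 1/(h_i·A) = 1/(20.6×7.11) = 0.006828 K/W
R_aluminium = L/(kA) = 0.0051/(232×7.11) = 3.092×10^-6 K/W
R_phenolic foam = L/(kA) = 0.125/(0.0248×7.11) = 0.7089 K/W
R_cast iron = L/(kA) = 0.0044/(46.1×7.11) = 1.342×10^-5 K/W
R_total = 0.7158 K/W
Q = ΔT / R_total = 30 / 0.7158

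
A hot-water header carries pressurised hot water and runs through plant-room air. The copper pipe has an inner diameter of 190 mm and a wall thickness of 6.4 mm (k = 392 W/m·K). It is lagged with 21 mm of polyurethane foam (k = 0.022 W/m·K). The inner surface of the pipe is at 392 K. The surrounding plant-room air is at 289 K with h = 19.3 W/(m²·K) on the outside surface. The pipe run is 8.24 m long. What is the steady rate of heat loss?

Per-layer cylindrical resistances, series-summed:
R_copper pipe wall = ln(101.4/95)/(2π×392×8.24) = 3.212×10^-6 K/W
R_polyurethane foam = ln(122.4/101.4)/(2π×0.022×8.24) = 0.1652 K/W
R_outer film = 1/(h_o·2πr_oL) = 1/(19.3×2π×0.1224×8.24) = 0.008176 K/W
R_total = 0.1734 K/W
Q = ΔT/R_total = 103/0.1734

Q ≈ 594 W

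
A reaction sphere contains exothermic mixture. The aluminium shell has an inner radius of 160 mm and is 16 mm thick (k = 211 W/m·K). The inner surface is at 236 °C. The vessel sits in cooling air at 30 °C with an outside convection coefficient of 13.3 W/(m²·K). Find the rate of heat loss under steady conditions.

Spherical conduction: R = (1/r_in − 1/r_out)/(4πk) per layer; series-sum.
R_aluminium shell = (1/0.16 − 1/0.176)/(4π×211) = 2.143×10^-4 K/W
R_outer film = 1/(h·4πr_o²) = 1/(13.3×4π×0.176²) = 0.1932 K/W
R_total = 0.1934 K/W
Q = ΔT/R_total = 206/0.1934

Q ≈ 1070 W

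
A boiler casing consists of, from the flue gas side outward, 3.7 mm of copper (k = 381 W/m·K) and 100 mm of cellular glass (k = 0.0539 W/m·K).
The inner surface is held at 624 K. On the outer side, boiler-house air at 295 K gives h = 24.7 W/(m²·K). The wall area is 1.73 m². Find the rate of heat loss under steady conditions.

Series thermal resistances:
R_copper = L/(kA) = 0.0037/(381×1.73) = 5.613×10^-6 K/W
R_cellular glass = L/(kA) = 0.1/(0.0539×1.73) = 1.072 K/W
R_outer film = 1/(h_o·A) = 1/(24.7×1.73) = 0.0234 K/W
R_total = 1.096 K/W
Q = ΔT / R_total = 329 / 1.096

Q ≈ 300 W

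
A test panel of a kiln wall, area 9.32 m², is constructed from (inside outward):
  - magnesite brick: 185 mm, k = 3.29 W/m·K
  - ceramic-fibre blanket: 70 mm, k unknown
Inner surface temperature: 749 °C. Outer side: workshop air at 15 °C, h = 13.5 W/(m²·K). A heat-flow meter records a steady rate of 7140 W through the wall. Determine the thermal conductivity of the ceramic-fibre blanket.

Model the wall as resistances in series:
R_magnesite brick = L/(kA) = 0.185/(3.29×9.32) = 0.006033 K/W
R_outer film = 1/(h_o·A) = 1/(13.5×9.32) = 0.007948 K/W
Sum of known resistances R_other = 0.01398 K/W
Total R = ΔT/Q = 734/7140 = 0.1028 K/W
R_ceramic-fibre blanket = R_total − R_other = 0.08882 K/W
k = L/(R·A) = 0.07/(0.08882×9.32)

k ≈ 0.0846 W/(m·K)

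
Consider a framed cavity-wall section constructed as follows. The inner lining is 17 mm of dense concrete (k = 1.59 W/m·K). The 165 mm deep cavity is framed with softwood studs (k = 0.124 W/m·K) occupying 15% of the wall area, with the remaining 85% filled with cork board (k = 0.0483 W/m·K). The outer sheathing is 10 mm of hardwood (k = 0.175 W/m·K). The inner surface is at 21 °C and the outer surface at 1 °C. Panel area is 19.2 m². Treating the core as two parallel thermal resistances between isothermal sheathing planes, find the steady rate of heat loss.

Sheathing layers in series; stud and cavity paths in parallel between them.
R_inner = 0.017/(1.59×19.2) = 5.569×10^-4 K/W
R_stud  = 0.165/(0.124×0.15×19.2) = 0.462 K/W
R_cav   = 0.165/(0.0483×0.85×19.2) = 0.2093 K/W
1/R_core = 1/R_stud + 1/R_cav → R_core = 0.1441 K/W
R_outer = 0.01/(0.175×19.2) = 0.002976 K/W
R_total = 0.1476 K/W
Q = ΔT/R_total = 20/0.1476

Q ≈ 136 W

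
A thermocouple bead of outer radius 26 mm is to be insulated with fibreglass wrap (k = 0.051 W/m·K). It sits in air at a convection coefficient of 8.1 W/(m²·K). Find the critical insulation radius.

r_cr ≈ 12.6 mm

For a sphere r_cr = 2k/h = 2×0.051/8.1
r_cr = 12.6 mm; since the bare radius (26 mm) is above r_cr, any added insulation will reduce heat loss.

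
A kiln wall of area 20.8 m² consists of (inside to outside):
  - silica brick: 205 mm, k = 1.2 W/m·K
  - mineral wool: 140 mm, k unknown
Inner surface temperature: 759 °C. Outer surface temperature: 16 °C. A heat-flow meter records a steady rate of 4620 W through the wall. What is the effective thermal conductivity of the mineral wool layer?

Treating each layer as a thermal resistance in series:
R_silica brick = L/(kA) = 0.205/(1.2×20.8) = 0.008213 K/W
Sum of known resistances R_other = 0.008213 K/W
Total R = ΔT/Q = 743/4620 = 0.1608 K/W
R_mineral wool = R_total − R_other = 0.1526 K/W
k = L/(R·A) = 0.14/(0.1526×20.8)

k ≈ 0.0441 W/(m·K)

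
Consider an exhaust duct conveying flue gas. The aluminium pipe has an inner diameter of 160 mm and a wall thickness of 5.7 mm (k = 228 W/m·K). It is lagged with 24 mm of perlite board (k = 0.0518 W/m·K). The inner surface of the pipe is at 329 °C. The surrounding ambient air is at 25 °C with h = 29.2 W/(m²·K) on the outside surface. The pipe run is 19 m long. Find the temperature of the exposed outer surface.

Cylindrical conduction, so R = ln(r₂/r₁)/(2πkL) per layer, in series:
R_aluminium pipe wall = ln(85.7/80)/(2π×228×19) = 2.529×10^-6 K/W
R_perlite board = ln(109.7/85.7)/(2π×0.0518×19) = 0.03993 K/W
R_outer film = 1/(h_o·2πr_oL) = 1/(29.2×2π×0.1097×19) = 0.002615 K/W
R_total = 0.04254 K/W
Q = ΔT/R_total = 304/0.04254
Q = 7150 W
T_interface = T_inner − Q·ΣR(inner→interface) = 329 − 7150×0.03993

T ≈ 43.7 °C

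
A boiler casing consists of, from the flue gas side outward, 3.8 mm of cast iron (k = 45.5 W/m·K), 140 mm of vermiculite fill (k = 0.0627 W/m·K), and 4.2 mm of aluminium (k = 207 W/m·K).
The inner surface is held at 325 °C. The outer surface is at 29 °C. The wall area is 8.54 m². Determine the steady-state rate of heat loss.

Series thermal resistances:
R_cast iron = L/(kA) = 0.0038/(45.5×8.54) = 9.779×10^-6 K/W
R_vermiculite fill = L/(kA) = 0.14/(0.0627×8.54) = 0.2615 K/W
R_aluminium = L/(kA) = 0.0042/(207×8.54) = 2.376×10^-6 K/W
R_total = 0.2615 K/W
Q = ΔT / R_total = 296 / 0.2615

Q ≈ 1130 W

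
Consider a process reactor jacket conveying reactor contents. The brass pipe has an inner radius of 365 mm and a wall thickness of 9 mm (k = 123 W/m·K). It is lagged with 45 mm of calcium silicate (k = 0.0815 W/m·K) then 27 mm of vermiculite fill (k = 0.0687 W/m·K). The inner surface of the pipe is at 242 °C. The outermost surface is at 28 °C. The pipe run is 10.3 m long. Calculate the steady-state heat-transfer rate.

Q ≈ 6010 W

Per-layer cylindrical resistances, series-summed:
R_brass pipe wall = ln(374/365)/(2π×123×10.3) = 3.06×10^-6 K/W
R_calcium silicate = ln(419/374)/(2π×0.0815×10.3) = 0.02154 K/W
R_vermiculite fill = ln(446/419)/(2π×0.0687×10.3) = 0.01405 K/W
R_total = 0.03559 K/W
Q = ΔT/R_total = 214/0.03559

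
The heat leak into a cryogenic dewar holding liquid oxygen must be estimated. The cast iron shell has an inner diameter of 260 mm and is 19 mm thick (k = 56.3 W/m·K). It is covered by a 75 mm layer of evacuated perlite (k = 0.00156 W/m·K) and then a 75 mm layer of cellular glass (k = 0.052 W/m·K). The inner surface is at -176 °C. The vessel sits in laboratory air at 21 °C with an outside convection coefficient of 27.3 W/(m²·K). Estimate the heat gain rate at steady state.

Spherical conduction: R = (1/r_in − 1/r_out)/(4πk) per layer; series-sum.
R_cast iron shell = (1/0.13 − 1/0.149)/(4π×56.3) = 0.001386 K/W
R_evacuated perlite = (1/0.149 − 1/0.224)/(4π×0.00156) = 114.6 K/W
R_cellular glass = (1/0.224 − 1/0.299)/(4π×0.052) = 1.714 K/W
R_outer film = 1/(h·4πr_o²) = 1/(27.3×4π×0.299²) = 0.03261 K/W
R_total = 116.4 K/W
Q = ΔT/R_total = 197/116.4

Q ≈ 1.69 W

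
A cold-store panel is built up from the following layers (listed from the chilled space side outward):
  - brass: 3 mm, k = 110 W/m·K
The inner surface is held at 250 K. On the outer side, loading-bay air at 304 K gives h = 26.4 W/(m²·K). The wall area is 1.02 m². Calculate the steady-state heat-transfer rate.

Series thermal resistances:
R_brass = L/(kA) = 0.003/(110×1.02) = 2.674×10^-5 K/W
R_outer film = 1/(h_o·A) = 1/(26.4×1.02) = 0.03714 K/W
R_total = 0.03716 K/W
Q = ΔT / R_total = 54 / 0.03716

Q ≈ 1450 W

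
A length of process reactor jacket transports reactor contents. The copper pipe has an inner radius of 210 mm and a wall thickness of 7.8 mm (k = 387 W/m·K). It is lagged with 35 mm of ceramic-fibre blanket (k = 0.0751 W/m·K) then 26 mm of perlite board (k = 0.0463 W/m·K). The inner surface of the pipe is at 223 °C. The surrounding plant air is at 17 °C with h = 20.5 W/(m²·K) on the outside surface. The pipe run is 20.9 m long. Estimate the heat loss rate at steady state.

For a radial system each layer contributes R = ln(r_out/r_in)/(2πkL); films add R = 1/(hA).
R_copper pipe wall = ln(217.8/210)/(2π×387×20.9) = 7.176×10^-7 K/W
R_ceramic-fibre blanket = ln(252.8/217.8)/(2π×0.0751×20.9) = 0.01511 K/W
R_perlite board = ln(278.8/252.8)/(2π×0.0463×20.9) = 0.0161 K/W
R_outer film = 1/(h_o·2πr_oL) = 1/(20.5×2π×0.2788×20.9) = 0.001332 K/W
R_total = 0.03254 K/W
Q = ΔT/R_total = 206/0.03254

Q ≈ 6330 W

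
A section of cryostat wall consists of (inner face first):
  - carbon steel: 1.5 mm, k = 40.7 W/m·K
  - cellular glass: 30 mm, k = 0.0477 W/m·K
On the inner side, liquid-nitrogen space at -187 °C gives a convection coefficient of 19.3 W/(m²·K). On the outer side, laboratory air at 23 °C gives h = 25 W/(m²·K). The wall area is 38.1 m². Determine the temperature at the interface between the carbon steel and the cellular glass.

T ≈ -172 °C

Model the wall as resistances in series:
R_inner film = 1/(h_i·A) = 1/(19.3×38.1) = 0.00136 K/W
R_carbon steel = L/(kA) = 0.0015/(40.7×38.1) = 9.673×10^-7 K/W
R_cellular glass = L/(kA) = 0.03/(0.0477×38.1) = 0.01651 K/W
R_outer film = 1/(h_o·A) = 1/(25×38.1) = 0.00105 K/W
R_total = 0.01892 K/W;  Q = ΔT/R_total = 210/0.01892 = 11100 W
T_interface = T_inner + Q·ΣR(inner→interface) = -187 + 11100×0.001361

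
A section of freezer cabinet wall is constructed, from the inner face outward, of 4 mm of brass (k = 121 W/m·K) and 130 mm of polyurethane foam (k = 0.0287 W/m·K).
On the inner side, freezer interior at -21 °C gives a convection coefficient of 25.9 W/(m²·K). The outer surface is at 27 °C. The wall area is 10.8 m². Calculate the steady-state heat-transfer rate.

Q ≈ 113 W

Series thermal resistances:
R_inner film = 1/(h_i·A) = 1/(25.9×10.8) = 0.003575 K/W
R_brass = L/(kA) = 0.004/(121×10.8) = 3.061×10^-6 K/W
R_polyurethane foam = L/(kA) = 0.13/(0.0287×10.8) = 0.4194 K/W
R_total = 0.423 K/W
Q = ΔT / R_total = 48 / 0.423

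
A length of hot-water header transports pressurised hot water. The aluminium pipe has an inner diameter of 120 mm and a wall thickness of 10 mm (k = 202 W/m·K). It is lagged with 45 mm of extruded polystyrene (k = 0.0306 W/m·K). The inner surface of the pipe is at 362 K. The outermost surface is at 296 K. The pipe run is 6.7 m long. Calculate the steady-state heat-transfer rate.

Cylindrical conduction, so R = ln(r₂/r₁)/(2πkL) per layer, in series:
R_aluminium pipe wall = ln(70/60)/(2π×202×6.7) = 1.813×10^-5 K/W
R_extruded polystyrene = ln(115/70)/(2π×0.0306×6.7) = 0.3854 K/W
R_total = 0.3854 K/W
Q = ΔT/R_total = 66/0.3854

Q ≈ 171 W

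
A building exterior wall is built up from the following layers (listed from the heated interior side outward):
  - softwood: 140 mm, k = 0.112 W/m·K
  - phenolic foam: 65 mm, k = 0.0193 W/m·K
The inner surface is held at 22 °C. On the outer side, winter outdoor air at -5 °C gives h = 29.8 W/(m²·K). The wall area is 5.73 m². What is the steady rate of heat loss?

Q ≈ 33.3 W

Series thermal resistances:
R_softwood = L/(kA) = 0.14/(0.112×5.73) = 0.2182 K/W
R_phenolic foam = L/(kA) = 0.065/(0.0193×5.73) = 0.5878 K/W
R_outer film = 1/(h_o·A) = 1/(29.8×5.73) = 0.005856 K/W
R_total = 0.8118 K/W
Q = ΔT / R_total = 27 / 0.8118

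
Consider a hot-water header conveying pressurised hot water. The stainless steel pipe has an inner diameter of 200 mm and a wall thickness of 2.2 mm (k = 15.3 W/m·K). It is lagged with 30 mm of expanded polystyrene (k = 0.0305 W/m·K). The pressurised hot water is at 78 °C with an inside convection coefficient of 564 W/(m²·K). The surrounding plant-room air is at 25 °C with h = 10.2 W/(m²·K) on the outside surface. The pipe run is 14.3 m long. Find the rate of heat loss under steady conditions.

For a radial system each layer contributes R = ln(r_out/r_in)/(2πkL); films add R = 1/(hA).
R_inner film = 1/(h_i·2πr₁L) = 1/(564×2π×0.1×14.3) = 1.973×10^-4 K/W
R_stainless steel pipe wall = ln(102.2/100)/(2π×15.3×14.3) = 1.583×10^-5 K/W
R_expanded polystyrene = ln(132.2/102.2)/(2π×0.0305×14.3) = 0.09392 K/W
R_outer film = 1/(h_o·2πr_oL) = 1/(10.2×2π×0.1322×14.3) = 0.008254 K/W
R_total = 0.1024 K/W
Q = ΔT/R_total = 53/0.1024

Q ≈ 518 W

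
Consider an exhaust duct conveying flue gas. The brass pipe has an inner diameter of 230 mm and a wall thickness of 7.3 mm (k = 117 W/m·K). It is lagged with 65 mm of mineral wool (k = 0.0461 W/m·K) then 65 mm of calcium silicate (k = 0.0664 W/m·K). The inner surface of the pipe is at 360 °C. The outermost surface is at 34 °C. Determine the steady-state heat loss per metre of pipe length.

Cylindrical conduction, so R = ln(r₂/r₁)/(2πkL) per layer, in series:
R_brass pipe wall = ln(122.3/115)/(2π×117×1) = 8.372×10^-5 K/W
R_mineral wool = ln(187.3/122.3)/(2π×0.0461×1) = 1.472 K/W
R_calcium silicate = ln(252.3/187.3)/(2π×0.0664×1) = 0.7141 K/W
R_total = 2.186 K/W
Q = ΔT/R_total = 326/2.186

q′ ≈ 149 W/m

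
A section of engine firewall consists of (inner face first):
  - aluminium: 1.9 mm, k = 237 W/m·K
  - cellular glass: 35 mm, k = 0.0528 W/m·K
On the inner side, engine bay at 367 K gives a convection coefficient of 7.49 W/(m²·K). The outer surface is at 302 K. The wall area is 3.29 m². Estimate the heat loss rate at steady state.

Q ≈ 269 W

Series thermal resistances:
R_inner film = 1/(h_i·A) = 1/(7.49×3.29) = 0.04058 K/W
R_aluminium = L/(kA) = 0.0019/(237×3.29) = 2.437×10^-6 K/W
R_cellular glass = L/(kA) = 0.035/(0.0528×3.29) = 0.2015 K/W
R_total = 0.2421 K/W
Q = ΔT / R_total = 65 / 0.2421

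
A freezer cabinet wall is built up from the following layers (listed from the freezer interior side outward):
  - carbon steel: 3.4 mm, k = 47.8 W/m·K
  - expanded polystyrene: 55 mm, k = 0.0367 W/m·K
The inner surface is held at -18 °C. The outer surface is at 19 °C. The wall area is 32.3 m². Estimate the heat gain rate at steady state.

Thermal resistances in series:
R_carbon steel = L/(kA) = 0.0034/(47.8×32.3) = 2.202×10^-6 K/W
R_expanded polystyrene = L/(kA) = 0.055/(0.0367×32.3) = 0.0464 K/W
R_total = 0.0464 K/W
Q = ΔT / R_total = 37 / 0.0464

Q ≈ 797 W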